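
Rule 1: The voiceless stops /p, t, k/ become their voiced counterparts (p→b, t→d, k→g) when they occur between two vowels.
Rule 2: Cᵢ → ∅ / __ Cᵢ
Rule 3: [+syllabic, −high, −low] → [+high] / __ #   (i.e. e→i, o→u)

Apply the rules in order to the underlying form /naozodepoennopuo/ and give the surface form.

naozodeboenobuu

Rule 1 (intervocalic voicing): /p/ is a voiceless stop between vowels /e/ and /o/, so it voices to [b]. /p/ is a voiceless stop between vowels /o/ and /u/, so it voices to [b]. /naozodepoennopuo/ → naozodeboennobuo.
Rule 2 (degemination): /nn/ is a geminate; the first /n/ deletes. /naozodeboennobuo/ → naozodeboenobuo.
Rule 3 (final vowel raising): /o/ is a mid vowel in word-final position, so it raises to [u]. /naozodeboenobuo/ → naozodeboenobuu.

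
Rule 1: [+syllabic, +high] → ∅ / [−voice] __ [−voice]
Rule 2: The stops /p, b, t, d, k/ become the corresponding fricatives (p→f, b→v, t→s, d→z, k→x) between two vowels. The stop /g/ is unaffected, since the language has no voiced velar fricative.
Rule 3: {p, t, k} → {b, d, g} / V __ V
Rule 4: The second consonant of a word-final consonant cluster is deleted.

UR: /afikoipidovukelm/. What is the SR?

afkoifizovuxel

Rule 1 (high vowel syncope): /i/ is a high vowel flanked by voiceless consonants /f/ and /k/, so it deletes. /afikoipidovukelm/ → afkoipidovukelm.
Rule 2 (intervocalic spirantization): /p/ is a stop between vowels /i/ and /i/, so it spirantizes to the fricative [f]. /d/ is a stop between vowels /i/ and /o/, so it spirantizes to the fricative [z]. /k/ is a stop between vowels /u/ and /e/, so it spirantizes to the fricative [x]. /afkoipidovukelm/ → afkoifizovuxelm.
Rule 3 (intervocalic voicing): no segment meets the environment; /afkoifizovuxelm/ is unchanged.
Rule 4 (final cluster simplification): /m/ is the second consonant of a word-final cluster /lm/, so it deletes. /afkoifizovuxelm/ → afkoifizovuxel.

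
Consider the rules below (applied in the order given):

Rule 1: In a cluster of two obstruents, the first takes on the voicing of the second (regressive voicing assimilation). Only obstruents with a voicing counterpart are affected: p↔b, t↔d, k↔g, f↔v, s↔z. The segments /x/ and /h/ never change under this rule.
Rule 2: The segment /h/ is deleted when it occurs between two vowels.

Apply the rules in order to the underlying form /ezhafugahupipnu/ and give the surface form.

Rule 1 (regressive voicing assimilation): /z/ precedes the voiceless obstruent /h/, so it devoices to [s] by assimilation. /ezhafugahupipnu/ → eshafugahupipnu.
Rule 2 (intervocalic h-deletion): /h/ occurs between vowels /a/ and /u/, so it deletes. /eshafugahupipnu/ → eshafugaupipnu.

eshafugaupipnu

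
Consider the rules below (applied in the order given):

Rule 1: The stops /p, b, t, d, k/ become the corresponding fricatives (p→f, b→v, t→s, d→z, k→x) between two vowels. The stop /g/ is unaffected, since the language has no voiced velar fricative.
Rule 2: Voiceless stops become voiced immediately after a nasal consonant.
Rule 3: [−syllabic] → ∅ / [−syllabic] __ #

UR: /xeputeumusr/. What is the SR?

xefuseumus

Rule 1 (intervocalic spirantization): /p/ is a stop between vowels /e/ and /u/, so it spirantizes to the fricative [f]. /t/ is a stop between vowels /u/ and /e/, so it spirantizes to the fricative [s]. /xeputeumusr/ → xefuseumusr.
Rule 2 (post-nasal voicing): no segment meets the environment; /xefuseumusr/ is unchanged.
Rule 3 (final cluster simplification): /r/ is the second consonant of a word-final cluster /sr/, so it deletes. /xefuseumusr/ → xefuseumus.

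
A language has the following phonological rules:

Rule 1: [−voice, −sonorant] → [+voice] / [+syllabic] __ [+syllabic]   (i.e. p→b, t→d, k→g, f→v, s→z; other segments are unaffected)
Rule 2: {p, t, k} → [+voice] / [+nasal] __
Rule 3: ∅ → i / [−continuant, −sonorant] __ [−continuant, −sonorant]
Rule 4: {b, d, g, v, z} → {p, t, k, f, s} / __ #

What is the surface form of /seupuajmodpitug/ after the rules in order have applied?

Rule 1 (intervocalic voicing): /p/ is a voiceless obstruent between vowels /u/ and /u/, so it voices to [b]. /t/ is a voiceless obstruent between vowels /i/ and /u/, so it voices to [d]. /seupuajmodpitug/ → seubuajmodpidug.
Rule 2 (post-nasal voicing): no segment meets the environment; /seubuajmodpidug/ is unchanged.
Rule 3 (stop-cluster i-epenthesis): /d/ and /p/ form a stop–stop cluster, so [i] is inserted between them. /seubuajmodpidug/ → seubuajmodipidug.
Rule 4 (final devoicing): /g/ is a voiced obstruent in word-final position, so it devoices to [k]. /seubuajmodipidug/ → seubuajmodipiduk.

seubuajmodipiduk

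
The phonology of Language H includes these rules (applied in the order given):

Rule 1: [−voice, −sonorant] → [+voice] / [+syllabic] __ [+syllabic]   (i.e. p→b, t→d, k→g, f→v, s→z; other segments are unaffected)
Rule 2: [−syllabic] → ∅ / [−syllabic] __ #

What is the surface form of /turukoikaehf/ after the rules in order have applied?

Rule 1 (intervocalic voicing): /k/ is a voiceless obstruent between vowels /u/ and /o/, so it voices to [g]. /k/ is a voiceless obstruent between vowels /i/ and /a/, so it voices to [g]. /turukoikaehf/ → turugoigaehf.
Rule 2 (final cluster simplification): /f/ is the second consonant of a word-final cluster /hf/, so it deletes. /turugoigaehf/ → turugoigaeh.

turugoigaeh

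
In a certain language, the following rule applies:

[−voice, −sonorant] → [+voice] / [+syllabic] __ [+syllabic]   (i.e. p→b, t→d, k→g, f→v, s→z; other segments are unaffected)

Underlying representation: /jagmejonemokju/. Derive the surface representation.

jagmejonemokju

No segment of /jagmejonemokju/ meets the structural description of the rule, so the form surfaces unchanged.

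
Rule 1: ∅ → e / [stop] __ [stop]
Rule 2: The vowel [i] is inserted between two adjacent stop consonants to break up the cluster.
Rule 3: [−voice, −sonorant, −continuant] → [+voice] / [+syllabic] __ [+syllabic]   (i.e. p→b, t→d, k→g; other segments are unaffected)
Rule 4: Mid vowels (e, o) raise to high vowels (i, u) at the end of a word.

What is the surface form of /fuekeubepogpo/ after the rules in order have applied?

Rule 1 (stop-cluster e-epenthesis): /g/ and /p/ form a stop–stop cluster, so [e] is inserted between them. /fuekeubepogpo/ → fuekeubepogepo.
Rule 2 (stop-cluster i-epenthesis): no segment meets the environment; /fuekeubepogepo/ is unchanged.
Rule 3 (intervocalic voicing): /k/ is a voiceless stop between vowels /e/ and /e/, so it voices to [g]. /p/ is a voiceless stop between vowels /e/ and /o/, so it voices to [b]. /p/ is a voiceless stop between vowels /e/ and /o/, so it voices to [b]. /fuekeubepogepo/ → fuegeubebogebo.
Rule 4 (final vowel raising): /o/ is a mid vowel in word-final position, so it raises to [u]. /fuegeubebogebo/ → fuegeubebogebu.

fuegeubebogebu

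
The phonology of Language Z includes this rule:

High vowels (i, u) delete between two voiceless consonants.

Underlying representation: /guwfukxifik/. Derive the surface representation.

guwfkxfk

/u/ is a high vowel flanked by voiceless consonants /f/ and /k/, so it deletes.
/i/ is a high vowel flanked by voiceless consonants /x/ and /f/, so it deletes.
/i/ is a high vowel flanked by voiceless consonants /f/ and /k/, so it deletes.
The other instance of /u/ does not occur in the required environment and remains unchanged.
Surface form: [guwfkxfk].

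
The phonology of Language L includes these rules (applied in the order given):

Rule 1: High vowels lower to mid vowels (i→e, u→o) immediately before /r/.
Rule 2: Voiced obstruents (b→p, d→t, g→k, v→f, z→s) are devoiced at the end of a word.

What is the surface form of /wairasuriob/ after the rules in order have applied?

Rule 1 (pre-rhotic lowering): /i/ is a high vowel immediately before /r/, so it lowers to [e]. /u/ is a high vowel immediately before /r/, so it lowers to [o]. /wairasuriob/ → waerasoriob.
Rule 2 (final devoicing): /b/ is a voiced obstruent in word-final position, so it devoices to [p]. /waerasoriob/ → waerasoriop.

waerasoriop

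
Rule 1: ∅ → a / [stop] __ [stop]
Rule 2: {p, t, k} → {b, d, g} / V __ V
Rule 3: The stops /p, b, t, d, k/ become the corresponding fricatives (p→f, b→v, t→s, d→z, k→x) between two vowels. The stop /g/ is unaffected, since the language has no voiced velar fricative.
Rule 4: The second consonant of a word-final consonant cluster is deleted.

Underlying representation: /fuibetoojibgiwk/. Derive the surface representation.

fuivezoojivagiw

Rule 1 (stop-cluster a-epenthesis): /b/ and /g/ form a stop–stop cluster, so [a] is inserted between them. /fuibetoojibgiwk/ → fuibetoojibagiwk.
Rule 2 (intervocalic voicing): /t/ is a voiceless stop between vowels /e/ and /o/, so it voices to [d]. /fuibetoojibagiwk/ → fuibedoojibagiwk.
Rule 3 (intervocalic spirantization): /b/ is a stop between vowels /i/ and /e/, so it spirantizes to the fricative [v]. /d/ is a stop between vowels /e/ and /o/, so it spirantizes to the fricative [z]. /b/ is a stop between vowels /i/ and /a/, so it spirantizes to the fricative [v]. /fuibedoojibagiwk/ → fuivezoojivagiwk.
Rule 4 (final cluster simplification): /k/ is the second consonant of a word-final cluster /wk/, so it deletes. /fuivezoojivagiwk/ → fuivezoojivagiw.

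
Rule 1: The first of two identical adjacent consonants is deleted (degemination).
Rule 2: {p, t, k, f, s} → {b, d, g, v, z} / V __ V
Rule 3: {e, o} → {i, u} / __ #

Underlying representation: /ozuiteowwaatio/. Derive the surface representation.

ozuideowaadiu

Rule 1 (degemination): /ww/ is a geminate; the first /w/ deletes. /ozuiteowwaatio/ → ozuiteowaatio.
Rule 2 (intervocalic voicing): /t/ is a voiceless obstruent between vowels /i/ and /e/, so it voices to [d]. /t/ is a voiceless obstruent between vowels /a/ and /i/, so it voices to [d]. /ozuiteowaatio/ → ozuideowaadio.
Rule 3 (final vowel raising): /o/ is a mid vowel in word-final position, so it raises to [u]. /ozuideowaadio/ → ozuideowaadiu.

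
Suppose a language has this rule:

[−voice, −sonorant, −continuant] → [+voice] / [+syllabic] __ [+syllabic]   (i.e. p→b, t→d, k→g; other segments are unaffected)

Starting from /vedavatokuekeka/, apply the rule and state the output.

vedavadoguegega

/t/ is a voiceless stop between vowels /a/ and /o/, so it voices to [d].
/k/ is a voiceless stop between vowels /o/ and /u/, so it voices to [g].
/k/ is a voiceless stop between vowels /e/ and /e/, so it voices to [g].
/k/ is a voiceless stop between vowels /e/ and /a/, so it voices to [g].
Surface form: [vedavadoguegega].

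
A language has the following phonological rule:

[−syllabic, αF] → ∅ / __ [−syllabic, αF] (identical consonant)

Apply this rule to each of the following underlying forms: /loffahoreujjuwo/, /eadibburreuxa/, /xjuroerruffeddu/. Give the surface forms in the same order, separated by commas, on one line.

/loffahoreujjuwo/: /ff/ is a geminate; the first /f/ deletes. /jj/ is a geminate; the first /j/ deletes. → [lofahoreujuwo].
/eadibburreuxa/: /bb/ is a geminate; the first /b/ deletes. /rr/ is a geminate; the first /r/ deletes. → [eadibureuxa].
/xjuroerruffeddu/: /rr/ is a geminate; the first /r/ deletes. /ff/ is a geminate; the first /f/ deletes. /dd/ is a geminate; the first /d/ deletes. → [xjuroerufedu].

lofahoreujuwo, eadibureuxa, xjuroerufedu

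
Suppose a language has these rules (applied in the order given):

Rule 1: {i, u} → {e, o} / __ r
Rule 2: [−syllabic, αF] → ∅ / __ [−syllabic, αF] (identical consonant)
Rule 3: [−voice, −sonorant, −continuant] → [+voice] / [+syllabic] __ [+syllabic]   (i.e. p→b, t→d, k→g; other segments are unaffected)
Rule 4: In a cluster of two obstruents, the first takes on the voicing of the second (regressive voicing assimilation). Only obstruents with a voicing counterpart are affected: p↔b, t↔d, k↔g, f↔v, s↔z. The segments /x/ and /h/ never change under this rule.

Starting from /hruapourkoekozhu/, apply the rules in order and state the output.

hruaboorkoegoshu

Rule 1 (pre-rhotic lowering): /u/ is a high vowel immediately before /r/, so it lowers to [o]. /hruapourkoekozhu/ → hruapoorkoekozhu.
Rule 2 (degemination): no segment meets the environment; /hruapoorkoekozhu/ is unchanged.
Rule 3 (intervocalic voicing): /p/ is a voiceless stop between vowels /a/ and /o/, so it voices to [b]. /k/ is a voiceless stop between vowels /e/ and /o/, so it voices to [g]. /hruapoorkoekozhu/ → hruaboorkoegozhu.
Rule 4 (regressive voicing assimilation): /z/ precedes the voiceless obstruent /h/, so it devoices to [s] by assimilation. /hruaboorkoegozhu/ → hruaboorkoegoshu.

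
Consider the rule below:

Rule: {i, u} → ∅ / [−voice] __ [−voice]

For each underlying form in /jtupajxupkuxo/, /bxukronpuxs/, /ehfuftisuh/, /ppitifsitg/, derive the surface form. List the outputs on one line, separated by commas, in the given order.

jtpajxpkxo, bxkronpxs, ehfftsh, pptfstg

/jtupajxupkuxo/: /u/ is a high vowel flanked by voiceless consonants /t/ and /p/, so it deletes. /u/ is a high vowel flanked by voiceless consonants /x/ and /p/, so it deletes. /u/ is a high vowel flanked by voiceless consonants /k/ and /x/, so it deletes. → [jtpajxpkxo].
/bxukronpuxs/: /u/ is a high vowel flanked by voiceless consonants /x/ and /k/, so it deletes. /u/ is a high vowel flanked by voiceless consonants /p/ and /x/, so it deletes. → [bxkronpxs].
/ehfuftisuh/: /u/ is a high vowel flanked by voiceless consonants /f/ and /f/, so it deletes. /i/ is a high vowel flanked by voiceless consonants /t/ and /s/, so it deletes. /u/ is a high vowel flanked by voiceless consonants /s/ and /h/, so it deletes. → [ehfftsh].
/ppitifsitg/: /i/ is a high vowel flanked by voiceless consonants /p/ and /t/, so it deletes. /i/ is a high vowel flanked by voiceless consonants /t/ and /f/, so it deletes. /i/ is a high vowel flanked by voiceless consonants /s/ and /t/, so it deletes. → [pptfstg].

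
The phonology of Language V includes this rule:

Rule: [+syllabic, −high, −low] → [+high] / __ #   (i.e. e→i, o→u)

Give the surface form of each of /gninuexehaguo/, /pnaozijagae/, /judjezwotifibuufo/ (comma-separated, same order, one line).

gninuexehaguu, pnaozijagai, judjezwotifibuufu

/gninuexehaguo/: /o/ is a mid vowel in word-final position, so it raises to [u]. → [gninuexehaguu].
/pnaozijagae/: /e/ is a mid vowel in word-final position, so it raises to [i]. → [pnaozijagai].
/judjezwotifibuufo/: /o/ is a mid vowel in word-final position, so it raises to [u]. → [judjezwotifibuufu].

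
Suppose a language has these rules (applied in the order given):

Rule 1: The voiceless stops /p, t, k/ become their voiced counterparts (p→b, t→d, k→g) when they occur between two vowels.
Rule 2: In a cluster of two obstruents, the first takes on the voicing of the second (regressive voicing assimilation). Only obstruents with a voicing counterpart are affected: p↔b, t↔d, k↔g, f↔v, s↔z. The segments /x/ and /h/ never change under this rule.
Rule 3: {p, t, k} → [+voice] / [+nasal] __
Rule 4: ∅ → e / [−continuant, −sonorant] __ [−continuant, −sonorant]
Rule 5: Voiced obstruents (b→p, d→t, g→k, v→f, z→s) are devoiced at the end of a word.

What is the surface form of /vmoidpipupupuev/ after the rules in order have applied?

vmoitepibububuef

Rule 1 (intervocalic voicing): /p/ is a voiceless stop between vowels /i/ and /u/, so it voices to [b]. /p/ is a voiceless stop between vowels /u/ and /u/, so it voices to [b]. /p/ is a voiceless stop between vowels /u/ and /u/, so it voices to [b]. /vmoidpipupupuev/ → vmoidpibububuev.
Rule 2 (regressive voicing assimilation): /d/ precedes the voiceless obstruent /p/, so it devoices to [t] by assimilation. /vmoidpibububuev/ → vmoitpibububuev.
Rule 3 (post-nasal voicing): no segment meets the environment; /vmoitpibububuev/ is unchanged.
Rule 4 (stop-cluster e-epenthesis): /t/ and /p/ form a stop–stop cluster, so [e] is inserted between them. /vmoitpibububuev/ → vmoitepibububuev.
Rule 5 (final devoicing): /v/ is a voiced obstruent in word-final position, so it devoices to [f]. /vmoitepibububuev/ → vmoitepibububuef.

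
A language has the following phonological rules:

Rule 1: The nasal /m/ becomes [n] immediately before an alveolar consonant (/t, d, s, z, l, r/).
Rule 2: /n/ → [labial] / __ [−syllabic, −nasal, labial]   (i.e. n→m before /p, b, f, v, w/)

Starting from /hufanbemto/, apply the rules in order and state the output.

hufambento

Rule 1 (nasal place assimilation): /m/ precedes the alveolar consonant /t/, so it assimilates in place to [n]. /hufanbemto/ → hufanbento.
Rule 2 (nasal place assimilation): /n/ precedes the labial consonant /b/, so it assimilates in place to [m]. /hufanbento/ → hufambento.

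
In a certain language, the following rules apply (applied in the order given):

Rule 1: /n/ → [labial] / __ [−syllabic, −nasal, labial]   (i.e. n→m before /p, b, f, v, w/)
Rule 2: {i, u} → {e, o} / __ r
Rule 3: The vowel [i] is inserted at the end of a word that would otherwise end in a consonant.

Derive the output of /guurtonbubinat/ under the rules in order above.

Rule 1 (nasal place assimilation): /n/ precedes the labial consonant /b/, so it assimilates in place to [m]. /guurtonbubinat/ → guurtombubinat.
Rule 2 (pre-rhotic lowering): /u/ is a high vowel immediately before /r/, so it lowers to [o]. /guurtombubinat/ → guortombubinat.
Rule 3 (final i-epenthesis): the form ends in the consonant /t/, so [i] is inserted word-finally. /guortombubinat/ → guortombubinati.

guortombubinati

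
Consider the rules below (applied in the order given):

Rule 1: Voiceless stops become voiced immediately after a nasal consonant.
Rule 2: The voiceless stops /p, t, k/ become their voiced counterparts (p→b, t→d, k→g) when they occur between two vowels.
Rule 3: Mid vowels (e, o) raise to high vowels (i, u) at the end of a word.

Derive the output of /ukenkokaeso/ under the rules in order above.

ugengogaesu

Rule 1 (post-nasal voicing): /k/ is a voiceless stop immediately after the nasal /n/, so it voices to [g]. /ukenkokaeso/ → ukengokaeso.
Rule 2 (intervocalic voicing): /k/ is a voiceless stop between vowels /u/ and /e/, so it voices to [g]. /k/ is a voiceless stop between vowels /o/ and /a/, so it voices to [g]. /ukengokaeso/ → ugengogaeso.
Rule 3 (final vowel raising): /o/ is a mid vowel in word-final position, so it raises to [u]. /ugengogaeso/ → ugengogaesu.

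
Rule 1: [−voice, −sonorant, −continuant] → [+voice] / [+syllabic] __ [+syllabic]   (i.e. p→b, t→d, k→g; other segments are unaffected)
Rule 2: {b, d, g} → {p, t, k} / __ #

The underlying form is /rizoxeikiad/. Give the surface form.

rizoxeigiat

Rule 1 (intervocalic voicing): /k/ is a voiceless stop between vowels /i/ and /i/, so it voices to [g]. /rizoxeikiad/ → rizoxeigiad.
Rule 2 (final devoicing): /d/ is a voiced stop in word-final position, so it devoices to [t]. /rizoxeigiad/ → rizoxeigiat.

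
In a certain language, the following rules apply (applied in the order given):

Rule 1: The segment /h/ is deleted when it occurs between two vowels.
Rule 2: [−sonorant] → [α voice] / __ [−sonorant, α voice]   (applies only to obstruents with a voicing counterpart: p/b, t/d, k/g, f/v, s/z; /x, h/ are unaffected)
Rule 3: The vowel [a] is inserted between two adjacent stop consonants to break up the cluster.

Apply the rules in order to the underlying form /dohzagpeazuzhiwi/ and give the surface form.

dohzakapeazushiwi

Rule 1 (intervocalic h-deletion): no segment meets the environment; /dohzagpeazuzhiwi/ is unchanged.
Rule 2 (regressive voicing assimilation): /g/ precedes the voiceless obstruent /p/, so it devoices to [k] by assimilation. /z/ precedes the voiceless obstruent /h/, so it devoices to [s] by assimilation. /dohzagpeazuzhiwi/ → dohzakpeazushiwi.
Rule 3 (stop-cluster a-epenthesis): /k/ and /p/ form a stop–stop cluster, so [a] is inserted between them. /dohzakpeazushiwi/ → dohzakapeazushiwi.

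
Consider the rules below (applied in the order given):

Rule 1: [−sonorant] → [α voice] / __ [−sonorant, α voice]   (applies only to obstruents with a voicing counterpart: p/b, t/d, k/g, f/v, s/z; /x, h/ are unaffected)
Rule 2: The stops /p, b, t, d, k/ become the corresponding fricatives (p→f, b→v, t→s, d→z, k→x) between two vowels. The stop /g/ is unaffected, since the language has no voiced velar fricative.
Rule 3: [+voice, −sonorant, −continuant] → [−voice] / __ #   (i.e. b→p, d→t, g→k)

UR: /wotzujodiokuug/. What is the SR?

wodzujozioxuuk

Rule 1 (regressive voicing assimilation): /t/ precedes the voiced obstruent /z/, so it voices to [d] by assimilation. /wotzujodiokuug/ → wodzujodiokuug.
Rule 2 (intervocalic spirantization): /d/ is a stop between vowels /o/ and /i/, so it spirantizes to the fricative [z]. /k/ is a stop between vowels /o/ and /u/, so it spirantizes to the fricative [x]. /wodzujodiokuug/ → wodzujozioxuug.
Rule 3 (final devoicing): /g/ is a voiced stop in word-final position, so it devoices to [k]. /wodzujozioxuug/ → wodzujozioxuuk.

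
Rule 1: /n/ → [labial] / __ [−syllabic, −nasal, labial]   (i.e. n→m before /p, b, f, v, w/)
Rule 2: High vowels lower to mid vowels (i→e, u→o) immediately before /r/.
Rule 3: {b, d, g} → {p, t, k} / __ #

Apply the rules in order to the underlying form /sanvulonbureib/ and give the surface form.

Rule 1 (nasal place assimilation): /n/ precedes the labial consonant /v/, so it assimilates in place to [m]. /n/ precedes the labial consonant /b/, so it assimilates in place to [m]. /sanvulonbureib/ → samvulombureib.
Rule 2 (pre-rhotic lowering): /u/ is a high vowel immediately before /r/, so it lowers to [o]. /samvulombureib/ → samvulomboreib.
Rule 3 (final devoicing): /b/ is a voiced stop in word-final position, so it devoices to [p]. /samvulomboreib/ → samvulomboreip.

samvulomboreip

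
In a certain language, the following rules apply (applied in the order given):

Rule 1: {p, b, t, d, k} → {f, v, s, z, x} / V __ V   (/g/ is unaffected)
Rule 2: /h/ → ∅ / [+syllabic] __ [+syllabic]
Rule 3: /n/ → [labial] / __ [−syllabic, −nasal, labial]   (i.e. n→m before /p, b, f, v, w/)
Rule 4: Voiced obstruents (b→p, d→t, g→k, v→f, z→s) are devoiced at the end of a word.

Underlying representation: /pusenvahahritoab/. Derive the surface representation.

Rule 1 (intervocalic spirantization): /t/ is a stop between vowels /i/ and /o/, so it spirantizes to the fricative [s]. /pusenvahahritoab/ → pusenvahahrisoab.
Rule 2 (intervocalic h-deletion): /h/ occurs between vowels /a/ and /a/, so it deletes. /pusenvahahrisoab/ → pusenvaahrisoab.
Rule 3 (nasal place assimilation): /n/ precedes the labial consonant /v/, so it assimilates in place to [m]. /pusenvaahrisoab/ → pusemvaahrisoab.
Rule 4 (final devoicing): /b/ is a voiced obstruent in word-final position, so it devoices to [p]. /pusemvaahrisoab/ → pusemvaahrisoap.

pusemvaahrisoap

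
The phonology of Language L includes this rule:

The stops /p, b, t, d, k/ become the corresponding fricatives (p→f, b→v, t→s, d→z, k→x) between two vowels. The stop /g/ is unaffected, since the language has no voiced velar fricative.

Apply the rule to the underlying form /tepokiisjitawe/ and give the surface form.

tefoxiisjisawe

Scanning /tepokiisjitawe/: /t/ at position 1 is not in the conditioning environment; /p/ is a stop between vowels /e/ and /o/, so it spirantizes to the fricative [f]; /k/ is a stop between vowels /o/ and /i/, so it spirantizes to the fricative [x]; /t/ is a stop between vowels /i/ and /a/, so it spirantizes to the fricative [s].
Result: [tefoxiisjisawe].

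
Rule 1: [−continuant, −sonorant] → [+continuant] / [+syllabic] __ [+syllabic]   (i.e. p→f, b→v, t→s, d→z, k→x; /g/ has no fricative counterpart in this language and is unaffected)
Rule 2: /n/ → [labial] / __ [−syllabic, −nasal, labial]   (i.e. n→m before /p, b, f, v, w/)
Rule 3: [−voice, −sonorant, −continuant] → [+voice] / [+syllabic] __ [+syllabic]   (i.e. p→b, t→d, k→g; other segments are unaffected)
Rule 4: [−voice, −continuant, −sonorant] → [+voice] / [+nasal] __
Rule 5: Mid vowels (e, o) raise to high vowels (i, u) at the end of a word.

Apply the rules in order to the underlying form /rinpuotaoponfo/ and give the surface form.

Rule 1 (intervocalic spirantization): /t/ is a stop between vowels /o/ and /a/, so it spirantizes to the fricative [s]. /p/ is a stop between vowels /o/ and /o/, so it spirantizes to the fricative [f]. /rinpuotaoponfo/ → rinpuosaofonfo.
Rule 2 (nasal place assimilation): /n/ precedes the labial consonant /p/, so it assimilates in place to [m]. /n/ precedes the labial consonant /f/, so it assimilates in place to [m]. /rinpuosaofonfo/ → rimpuosaofomfo.
Rule 3 (intervocalic voicing): no segment meets the environment; /rimpuosaofomfo/ is unchanged.
Rule 4 (post-nasal voicing): /p/ is a voiceless stop immediately after the nasal /m/, so it voices to [b]. /rimpuosaofomfo/ → rimbuosaofomfo.
Rule 5 (final vowel raising): /o/ is a mid vowel in word-final position, so it raises to [u]. /rimbuosaofomfo/ → rimbuosaofomfu.

rimbuosaofomfu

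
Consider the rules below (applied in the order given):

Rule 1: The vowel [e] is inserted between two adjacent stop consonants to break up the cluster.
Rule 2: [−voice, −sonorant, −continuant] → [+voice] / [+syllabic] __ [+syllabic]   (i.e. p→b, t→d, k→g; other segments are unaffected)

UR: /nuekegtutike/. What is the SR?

Rule 1 (stop-cluster e-epenthesis): /g/ and /t/ form a stop–stop cluster, so [e] is inserted between them. /nuekegtutike/ → nuekegetutike.
Rule 2 (intervocalic voicing): /k/ is a voiceless stop between vowels /e/ and /e/, so it voices to [g]. /t/ is a voiceless stop between vowels /e/ and /u/, so it voices to [d]. /t/ is a voiceless stop between vowels /u/ and /i/, so it voices to [d]. /k/ is a voiceless stop between vowels /i/ and /e/, so it voices to [g]. /nuekegetutike/ → nuegegedudige.

nuegegedudige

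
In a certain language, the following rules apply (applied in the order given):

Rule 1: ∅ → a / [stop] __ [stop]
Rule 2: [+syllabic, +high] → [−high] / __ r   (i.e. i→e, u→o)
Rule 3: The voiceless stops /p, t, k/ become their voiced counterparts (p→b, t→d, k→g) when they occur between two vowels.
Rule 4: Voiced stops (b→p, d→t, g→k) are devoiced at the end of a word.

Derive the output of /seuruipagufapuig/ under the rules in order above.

Rule 1 (stop-cluster a-epenthesis): no segment meets the environment; /seuruipagufapuig/ is unchanged.
Rule 2 (pre-rhotic lowering): /u/ is a high vowel immediately before /r/, so it lowers to [o]. /seuruipagufapuig/ → seoruipagufapuig.
Rule 3 (intervocalic voicing): /p/ is a voiceless stop between vowels /i/ and /a/, so it voices to [b]. /p/ is a voiceless stop between vowels /a/ and /u/, so it voices to [b]. /seoruipagufapuig/ → seoruibagufabuig.
Rule 4 (final devoicing): /g/ is a voiced stop in word-final position, so it devoices to [k]. /seoruibagufabuig/ → seoruibagufabuik.

seoruibagufabuik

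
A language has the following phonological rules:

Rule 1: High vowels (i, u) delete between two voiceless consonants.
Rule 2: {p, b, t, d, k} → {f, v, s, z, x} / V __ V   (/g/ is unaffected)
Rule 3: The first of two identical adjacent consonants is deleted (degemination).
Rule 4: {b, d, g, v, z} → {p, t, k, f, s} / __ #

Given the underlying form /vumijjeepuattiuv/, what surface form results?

Rule 1 (high vowel syncope): no segment meets the environment; /vumijjeepuattiuv/ is unchanged.
Rule 2 (intervocalic spirantization): /p/ is a stop between vowels /e/ and /u/, so it spirantizes to the fricative [f]. /vumijjeepuattiuv/ → vumijjeefuattiuv.
Rule 3 (degemination): /jj/ is a geminate; the first /j/ deletes. /tt/ is a geminate; the first /t/ deletes. /vumijjeefuattiuv/ → vumijeefuatiuv.
Rule 4 (final devoicing): /v/ is a voiced obstruent in word-final position, so it devoices to [f]. /vumijeefuatiuv/ → vumijeefuatiuf.

vumijeefuatiuf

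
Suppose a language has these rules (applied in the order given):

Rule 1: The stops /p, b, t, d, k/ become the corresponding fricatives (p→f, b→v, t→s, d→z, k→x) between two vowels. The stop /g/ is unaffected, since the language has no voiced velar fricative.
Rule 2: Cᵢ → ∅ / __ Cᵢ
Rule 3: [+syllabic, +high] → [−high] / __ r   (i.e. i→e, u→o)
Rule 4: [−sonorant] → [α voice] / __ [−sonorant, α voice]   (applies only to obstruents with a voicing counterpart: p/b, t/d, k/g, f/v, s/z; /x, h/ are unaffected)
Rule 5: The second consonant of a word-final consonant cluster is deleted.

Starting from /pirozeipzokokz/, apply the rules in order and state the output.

Rule 1 (intervocalic spirantization): /k/ is a stop between vowels /o/ and /o/, so it spirantizes to the fricative [x]. /pirozeipzokokz/ → pirozeipzoxokz.
Rule 2 (degemination): no segment meets the environment; /pirozeipzoxokz/ is unchanged.
Rule 3 (pre-rhotic lowering): /i/ is a high vowel immediately before /r/, so it lowers to [e]. /pirozeipzoxokz/ → perozeipzoxokz.
Rule 4 (regressive voicing assimilation): /p/ precedes the voiced obstruent /z/, so it voices to [b] by assimilation. /k/ precedes the voiced obstruent /z/, so it voices to [g] by assimilation. /perozeipzoxokz/ → perozeibzoxogz.
Rule 5 (final cluster simplification): /z/ is the second consonant of a word-final cluster /gz/, so it deletes. /perozeibzoxogz/ → perozeibzoxog.

perozeibzoxog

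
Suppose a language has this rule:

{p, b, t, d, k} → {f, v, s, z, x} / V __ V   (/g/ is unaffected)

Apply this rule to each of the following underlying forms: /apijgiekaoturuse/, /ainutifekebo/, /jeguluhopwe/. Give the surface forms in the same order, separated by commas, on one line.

afijgiexaosuruse, ainusifexevo, jeguluhopwe

/apijgiekaoturuse/: /p/ is a stop between vowels /a/ and /i/, so it spirantizes to the fricative [f]. /k/ is a stop between vowels /e/ and /a/, so it spirantizes to the fricative [x]. /t/ is a stop between vowels /o/ and /u/, so it spirantizes to the fricative [s]. → [afijgiexaosuruse].
/ainutifekebo/: /t/ is a stop between vowels /u/ and /i/, so it spirantizes to the fricative [s]. /k/ is a stop between vowels /e/ and /e/, so it spirantizes to the fricative [x]. /b/ is a stop between vowels /e/ and /o/, so it spirantizes to the fricative [v]. → [ainusifexevo].
/jeguluhopwe/: the rule's environment is not met; surfaces unchanged as [jeguluhopwe].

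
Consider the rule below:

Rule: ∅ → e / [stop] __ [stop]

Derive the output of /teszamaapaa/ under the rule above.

No segment of /teszamaapaa/ meets the structural description of the rule, so the form surfaces unchanged.

teszamaapaa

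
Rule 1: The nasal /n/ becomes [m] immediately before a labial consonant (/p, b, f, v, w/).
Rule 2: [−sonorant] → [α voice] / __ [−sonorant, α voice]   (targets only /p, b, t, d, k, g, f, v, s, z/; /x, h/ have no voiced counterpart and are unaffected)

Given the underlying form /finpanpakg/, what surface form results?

Rule 1 (nasal place assimilation): /n/ precedes the labial consonant /p/, so it assimilates in place to [m]. /n/ precedes the labial consonant /p/, so it assimilates in place to [m]. /finpanpakg/ → fimpampakg.
Rule 2 (regressive voicing assimilation): /k/ precedes the voiced obstruent /g/, so it voices to [g] by assimilation. /fimpampakg/ → fimpampagg.

fimpampagg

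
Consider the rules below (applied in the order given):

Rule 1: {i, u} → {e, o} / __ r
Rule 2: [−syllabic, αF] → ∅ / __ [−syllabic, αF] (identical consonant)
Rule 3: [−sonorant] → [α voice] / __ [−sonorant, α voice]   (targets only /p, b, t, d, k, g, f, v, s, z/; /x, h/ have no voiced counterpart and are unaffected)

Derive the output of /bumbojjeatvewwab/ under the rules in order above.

bumbojeadvewab

Rule 1 (pre-rhotic lowering): no segment meets the environment; /bumbojjeatvewwab/ is unchanged.
Rule 2 (degemination): /jj/ is a geminate; the first /j/ deletes. /ww/ is a geminate; the first /w/ deletes. /bumbojjeatvewwab/ → bumbojeatvewab.
Rule 3 (regressive voicing assimilation): /t/ precedes the voiced obstruent /v/, so it voices to [d] by assimilation. /bumbojeatvewab/ → bumbojeadvewab.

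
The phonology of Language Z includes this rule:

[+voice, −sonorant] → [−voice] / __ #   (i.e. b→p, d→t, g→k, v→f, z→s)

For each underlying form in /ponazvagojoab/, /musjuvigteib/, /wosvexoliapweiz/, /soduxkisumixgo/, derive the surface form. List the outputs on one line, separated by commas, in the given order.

/ponazvagojoab/: /b/ is a voiced obstruent in word-final position, so it devoices to [p]. → [ponazvagojoap].
/musjuvigteib/: /b/ is a voiced obstruent in word-final position, so it devoices to [p]. → [musjuvigteip].
/wosvexoliapweiz/: /z/ is a voiced obstruent in word-final position, so it devoices to [s]. → [wosvexoliapweis].
/soduxkisumixgo/: the rule's environment is not met; surfaces unchanged as [soduxkisumixgo].

ponazvagojoap, musjuvigteip, wosvexoliapweis, soduxkisumixgo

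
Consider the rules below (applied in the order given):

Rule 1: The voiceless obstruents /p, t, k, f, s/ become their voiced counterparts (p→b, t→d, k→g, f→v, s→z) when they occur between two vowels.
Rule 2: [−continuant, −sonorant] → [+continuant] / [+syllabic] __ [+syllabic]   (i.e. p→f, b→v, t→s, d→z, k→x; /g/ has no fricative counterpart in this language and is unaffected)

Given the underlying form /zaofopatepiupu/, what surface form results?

Rule 1 (intervocalic voicing): /f/ is a voiceless obstruent between vowels /o/ and /o/, so it voices to [v]. /p/ is a voiceless obstruent between vowels /o/ and /a/, so it voices to [b]. /t/ is a voiceless obstruent between vowels /a/ and /e/, so it voices to [d]. /p/ is a voiceless obstruent between vowels /e/ and /i/, so it voices to [b]. /p/ is a voiceless obstruent between vowels /u/ and /u/, so it voices to [b]. /zaofopatepiupu/ → zaovobadebiubu.
Rule 2 (intervocalic spirantization): /b/ is a stop between vowels /o/ and /a/, so it spirantizes to the fricative [v]. /d/ is a stop between vowels /a/ and /e/, so it spirantizes to the fricative [z]. /b/ is a stop between vowels /e/ and /i/, so it spirantizes to the fricative [v]. /b/ is a stop between vowels /u/ and /u/, so it spirantizes to the fricative [v]. /zaovobadebiubu/ → zaovovazeviuvu.

zaovovazeviuvu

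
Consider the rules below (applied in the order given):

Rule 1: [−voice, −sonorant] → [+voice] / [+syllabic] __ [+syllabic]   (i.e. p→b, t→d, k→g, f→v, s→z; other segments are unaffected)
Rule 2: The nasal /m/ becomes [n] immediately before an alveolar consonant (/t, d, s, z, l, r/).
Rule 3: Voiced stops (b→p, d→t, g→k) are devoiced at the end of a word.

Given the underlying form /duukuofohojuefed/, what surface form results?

Rule 1 (intervocalic voicing): /k/ is a voiceless obstruent between vowels /u/ and /u/, so it voices to [g]. /f/ is a voiceless obstruent between vowels /o/ and /o/, so it voices to [v]. /f/ is a voiceless obstruent between vowels /e/ and /e/, so it voices to [v]. /duukuofohojuefed/ → duuguovohojueved.
Rule 2 (nasal place assimilation): no segment meets the environment; /duuguovohojueved/ is unchanged.
Rule 3 (final devoicing): /d/ is a voiced stop in word-final position, so it devoices to [t]. /duuguovohojueved/ → duuguovohojuevet.

duuguovohojuevet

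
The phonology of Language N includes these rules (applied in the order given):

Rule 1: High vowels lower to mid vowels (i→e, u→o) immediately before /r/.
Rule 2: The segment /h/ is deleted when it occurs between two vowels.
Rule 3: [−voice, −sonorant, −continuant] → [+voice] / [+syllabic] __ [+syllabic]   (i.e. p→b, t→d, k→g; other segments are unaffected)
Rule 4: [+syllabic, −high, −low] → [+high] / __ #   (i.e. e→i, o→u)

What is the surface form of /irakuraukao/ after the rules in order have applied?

eragoraugau

Rule 1 (pre-rhotic lowering): /i/ is a high vowel immediately before /r/, so it lowers to [e]. /u/ is a high vowel immediately before /r/, so it lowers to [o]. /irakuraukao/ → erakoraukao.
Rule 2 (intervocalic h-deletion): no segment meets the environment; /erakoraukao/ is unchanged.
Rule 3 (intervocalic voicing): /k/ is a voiceless stop between vowels /a/ and /o/, so it voices to [g]. /k/ is a voiceless stop between vowels /u/ and /a/, so it voices to [g]. /erakoraukao/ → eragoraugao.
Rule 4 (final vowel raising): /o/ is a mid vowel in word-final position, so it raises to [u]. /eragoraugao/ → eragoraugau.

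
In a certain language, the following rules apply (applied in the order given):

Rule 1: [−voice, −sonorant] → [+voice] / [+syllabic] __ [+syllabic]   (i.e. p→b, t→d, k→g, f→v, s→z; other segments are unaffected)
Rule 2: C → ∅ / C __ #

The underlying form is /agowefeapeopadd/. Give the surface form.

agoweveabeobad

Rule 1 (intervocalic voicing): /f/ is a voiceless obstruent between vowels /e/ and /e/, so it voices to [v]. /p/ is a voiceless obstruent between vowels /a/ and /e/, so it voices to [b]. /p/ is a voiceless obstruent between vowels /o/ and /a/, so it voices to [b]. /agowefeapeopadd/ → agoweveabeobadd.
Rule 2 (final cluster simplification): /d/ is the second consonant of a word-final cluster /dd/, so it deletes. /agoweveabeobadd/ → agoweveabeobad.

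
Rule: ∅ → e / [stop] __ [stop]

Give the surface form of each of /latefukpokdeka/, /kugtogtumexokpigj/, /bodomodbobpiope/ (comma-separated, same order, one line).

latefukepokedeka, kugetogetumexokepigj, bodomodebobepiope

/latefukpokdeka/: /k/ and /p/ form a stop–stop cluster, so [e] is inserted between them. /k/ and /d/ form a stop–stop cluster, so [e] is inserted between them. → [latefukepokedeka].
/kugtogtumexokpigj/: /g/ and /t/ form a stop–stop cluster, so [e] is inserted between them. /g/ and /t/ form a stop–stop cluster, so [e] is inserted between them. /k/ and /p/ form a stop–stop cluster, so [e] is inserted between them. → [kugetogetumexokepigj].
/bodomodbobpiope/: /d/ and /b/ form a stop–stop cluster, so [e] is inserted between them. /b/ and /p/ form a stop–stop cluster, so [e] is inserted between them. → [bodomodebobepiope].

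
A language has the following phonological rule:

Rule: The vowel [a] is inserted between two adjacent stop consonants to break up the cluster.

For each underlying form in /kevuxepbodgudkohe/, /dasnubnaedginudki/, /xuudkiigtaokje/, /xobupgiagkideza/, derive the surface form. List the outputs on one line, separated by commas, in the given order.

kevuxepabodagudakohe, dasnubnaedaginudaki, xuudakiigataokje, xobupagiagakideza

/kevuxepbodgudkohe/: /p/ and /b/ form a stop–stop cluster, so [a] is inserted between them. /d/ and /g/ form a stop–stop cluster, so [a] is inserted between them. /d/ and /k/ form a stop–stop cluster, so [a] is inserted between them. → [kevuxepabodagudakohe].
/dasnubnaedginudki/: /d/ and /g/ form a stop–stop cluster, so [a] is inserted between them. /d/ and /k/ form a stop–stop cluster, so [a] is inserted between them. → [dasnubnaedaginudaki].
/xuudkiigtaokje/: /d/ and /k/ form a stop–stop cluster, so [a] is inserted between them. /g/ and /t/ form a stop–stop cluster, so [a] is inserted between them. → [xuudakiigataokje].
/xobupgiagkideza/: /p/ and /g/ form a stop–stop cluster, so [a] is inserted between them. /g/ and /k/ form a stop–stop cluster, so [a] is inserted between them. → [xobupagiagakideza].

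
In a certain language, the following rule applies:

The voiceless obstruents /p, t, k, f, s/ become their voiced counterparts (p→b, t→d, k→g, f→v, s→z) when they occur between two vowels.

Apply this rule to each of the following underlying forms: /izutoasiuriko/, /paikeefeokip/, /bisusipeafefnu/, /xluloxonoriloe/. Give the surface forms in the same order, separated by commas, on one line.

izudoaziurigo, paigeeveogip, bizuzibeavefnu, xluloxonoriloe

/izutoasiuriko/: /t/ is a voiceless obstruent between vowels /u/ and /o/, so it voices to [d]. /s/ is a voiceless obstruent between vowels /a/ and /i/, so it voices to [z]. /k/ is a voiceless obstruent between vowels /i/ and /o/, so it voices to [g]. → [izudoaziurigo].
/paikeefeokip/: /k/ is a voiceless obstruent between vowels /i/ and /e/, so it voices to [g]. /f/ is a voiceless obstruent between vowels /e/ and /e/, so it voices to [v]. /k/ is a voiceless obstruent between vowels /o/ and /i/, so it voices to [g]. → [paigeeveogip].
/bisusipeafefnu/: /s/ is a voiceless obstruent between vowels /i/ and /u/, so it voices to [z]. /s/ is a voiceless obstruent between vowels /u/ and /i/, so it voices to [z]. /p/ is a voiceless obstruent between vowels /i/ and /e/, so it voices to [b]. /f/ is a voiceless obstruent between vowels /a/ and /e/, so it voices to [v]. → [bizuzibeavefnu].
/xluloxonoriloe/: the rule's environment is not met; surfaces unchanged as [xluloxonoriloe].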